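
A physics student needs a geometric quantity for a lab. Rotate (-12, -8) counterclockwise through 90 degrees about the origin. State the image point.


Transformation: rotation about the origin
Original point: (-12, -8)
Rule for 90 deg counterclockwise: (x, y) -> (-y, x)
Apply: (-12, -8) -> (8, -12)
(8, -12)


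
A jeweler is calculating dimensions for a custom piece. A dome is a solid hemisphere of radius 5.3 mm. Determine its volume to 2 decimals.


Shape: hemisphere (half of a sphere)
Radius r = 5.3 mm
Formula: V = (1/2) * (4/3) * pi * r^3 = (2/3) * pi * r^3
r^3 = 148.877
(2/3) * 148.877 = 99.251333
V = 99.251333 * pi
V = 311.81
311.81 mm^3


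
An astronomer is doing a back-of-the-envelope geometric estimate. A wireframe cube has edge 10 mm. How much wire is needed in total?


Shape: cube
Side s = 10 mm
A cube has 12 edges, all equal.
Formula: total edge length = 12 * s
Total = 12 * 10
Total = 120
120 mm


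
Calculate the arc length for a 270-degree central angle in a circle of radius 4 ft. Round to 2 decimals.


Shape: circular arc
Radius r = 4 ft, Angle = 270 degrees
Formula: L = (angle/360) * 2 * pi * r
2 * pi * r = 8 * pi
L = (270/360) * 8 * pi
L = 6 * pi
L = 18.85
18.85 ft


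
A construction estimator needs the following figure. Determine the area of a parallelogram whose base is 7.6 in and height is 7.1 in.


Shape: parallelogram
Base b = 7.6 in, Height h = 7.1 in
Formula: A = b * h
A = 7.6 * 7.1
A = 53.96
53.96 in^2


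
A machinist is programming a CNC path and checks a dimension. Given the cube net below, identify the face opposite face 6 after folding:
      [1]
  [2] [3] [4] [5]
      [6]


Net: cross layout. Take square 3 as the base (bottom).
Fold the four squares in the horizontal row up around 3: 2 -> left, 4 -> right, 5 wraps to the top.
Fold 1 and 6 up from 3: 1 -> back, 6 -> front.
Opposite pairs are therefore: (1, 6), (2, 4), (3, 5).
Face 6 is opposite face 1.
face 1


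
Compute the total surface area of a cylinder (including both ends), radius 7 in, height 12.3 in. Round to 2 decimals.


Shape: closed cylinder
Radius r = 7 in, Height h = 12.3 in
Formula: SA = 2*pi*r^2 + 2*pi*r*h = 2*pi*r*(r + h)
r + h = 19.3
2 * r * (r + h) = 2 * 7 * 19.3 = 270.2
SA = 270.2 * pi
SA = 848.86
848.86 in^2


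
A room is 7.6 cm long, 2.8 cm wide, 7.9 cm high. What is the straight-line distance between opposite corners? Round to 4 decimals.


Shape: rectangular box (space diagonal)
l = 7.6 cm, w = 2.8 cm, h = 7.9 cm
Visualize: the diagonal of the base, then a right triangle with that diagonal and the height.
Formula: d = sqrt(l^2 + w^2 + h^2)
l^2 + w^2 + h^2 = 57.76 + 7.84 + 62.41 = 128.01
d = sqrt(128.01)
d = 11.3142
11.3142 cm


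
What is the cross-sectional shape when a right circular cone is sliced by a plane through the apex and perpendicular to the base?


Solid: right circular cone
Cutting plane: through the apex and perpendicular to the base
Visualize the intersection of the plane with the solid's surface.
The boundary of the cut region is a isosceles triangle.
isosceles triangle


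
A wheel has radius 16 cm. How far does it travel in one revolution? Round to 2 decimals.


Shape: circle
Radius r = 16 cm
Formula: C = 2 * pi * r
C = 2 * pi * 16
C = 32 * pi
C = 100.53
100.53 cm


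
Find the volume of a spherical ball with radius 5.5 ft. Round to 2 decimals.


Shape: sphere
Radius r = 5.5 ft
Formula: V = (4/3) * pi * r^3
r^3 = 166.375
(4/3) * 166.375 = 221.833333
V = 221.833333 * pi
V = 696.91
696.91 ft^3


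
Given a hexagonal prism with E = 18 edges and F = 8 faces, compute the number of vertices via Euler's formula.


Polyhedron: hexagonal prism
Euler's formula for convex polyhedra: V - E + F = 2
Given: E = 18 edges and F = 8 faces
Solve for V:
V = 2 + E - F = 2 + 18 - 8 = 12
12 vertices


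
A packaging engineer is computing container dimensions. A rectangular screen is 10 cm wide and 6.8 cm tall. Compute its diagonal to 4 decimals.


Shape: rectangle (diagonal via Pythagoras)
Sides: 10 cm and 6.8 cm
Formula: d = sqrt(l^2 + w^2)
l^2 = 100, w^2 = 46.24
l^2 + w^2 = 146.24
d = sqrt(146.24)
d = 12.093
12.093 cm


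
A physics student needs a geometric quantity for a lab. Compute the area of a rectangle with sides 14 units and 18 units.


Shape: rectangle
Length l = 14 units, Width w = 18 units
Formula: A = l * w
A = 14 * 18
A = 252
252 units^2


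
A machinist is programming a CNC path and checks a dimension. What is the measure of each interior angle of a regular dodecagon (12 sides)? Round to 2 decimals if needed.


Shape: regular dodecagon (12 sides)
Formula: interior angle = (n - 2) * 180 / n
(n - 2) = 10
(n - 2) * 180 = 1800
angle = 1800 / 12
angle = 150
150 degrees


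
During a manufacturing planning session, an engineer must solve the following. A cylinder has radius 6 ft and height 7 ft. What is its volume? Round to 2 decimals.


Shape: cylinder
Radius r = 6 ft, Height h = 7 ft
Formula: V = pi * r^2 * h
r^2 = 36
V = pi * 36 * 7
V = 252 * pi
V = 791.68
791.68 ft^3


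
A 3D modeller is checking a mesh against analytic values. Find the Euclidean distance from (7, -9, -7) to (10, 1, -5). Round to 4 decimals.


3D distance between two points
P1 = (7, -9, -7), P2 = (10, 1, -5)
Formula: d = sqrt((x2-x1)^2 + (y2-y1)^2 + (z2-z1)^2)
dx = 10 - 7 = 3
dy = 1 - -9 = 10
dz = -5 - -7 = 2
dx^2 + dy^2 + dz^2 = 9 + 100 + 4 = 113
d = sqrt(113)
d = 10.6301
10.6301 units


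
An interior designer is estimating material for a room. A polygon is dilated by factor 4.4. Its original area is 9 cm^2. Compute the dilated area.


Linear scale factor k = 4.4
Original area = 9 cm^2
Rule: under a linear scaling by k, areas scale by k^2.
k^2 = 4.4^2 = 19.36
New area = 9 * 19.36
New area = 174.24
174.24 cm^2


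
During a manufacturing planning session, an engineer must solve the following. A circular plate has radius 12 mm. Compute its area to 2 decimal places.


Shape: circle
Radius r = 12 mm
Formula: A = pi * r^2
r^2 = 12^2 = 144
A = pi * 144
A = 452.39
452.39 mm^2


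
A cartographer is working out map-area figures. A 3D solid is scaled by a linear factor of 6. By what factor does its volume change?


Linear scale factor k = 6
Rule: under a linear scaling by k, volumes scale by k^3.
k^3 = 6 * 6 * 6
k^3 = 36 * 6
k^3 = 216
Volume scales by a factor of 216.
216 (dimensionless)


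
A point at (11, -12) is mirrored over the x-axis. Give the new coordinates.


Transformation: reflection
Original point: (11, -12)
Rule for reflection over the x-axis: (x, y) -> (x, -y)
Apply: (11, -12) -> (11, 12)
(11, 12)


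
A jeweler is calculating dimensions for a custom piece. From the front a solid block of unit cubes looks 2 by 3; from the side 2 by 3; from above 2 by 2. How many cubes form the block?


Orthographic views of a solid rectangular block:
Front view 2 x 3 -> length = 2, height = 3
Side view 2 x 3 -> width = 2, height = 3 (consistent)
Top view 2 x 2 -> confirms length = 2, width = 2
The block is 2 x 2 x 3.
Total unit cubes = 2 * 2 * 3 = 12
12 unit cubes


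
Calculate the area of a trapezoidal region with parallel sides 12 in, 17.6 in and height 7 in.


Shape: trapezoid
Parallel sides a = 12 in, b = 17.6 in; Height h = 7 in
Formula: A = (a + b) * h / 2
a + b = 12 + 17.6 = 29.6
A = 29.6 * 7 / 2
A = 207.2 / 2
A = 103.6
103.6 in^2


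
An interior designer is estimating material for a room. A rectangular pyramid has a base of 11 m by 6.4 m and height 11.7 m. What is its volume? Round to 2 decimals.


Shape: rectangular pyramid
Base: 11 m x 6.4 m, Height h = 11.7 m
Formula: V = (1/3) * base_area * h
base_area = 11 * 6.4 = 70.4
base_area * h = 70.4 * 11.7 = 823.68
V = 823.68 / 3
V = 274.56
274.56 m^3


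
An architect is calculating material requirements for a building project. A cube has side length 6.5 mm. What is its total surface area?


Shape: cube
Side s = 6.5 mm
A cube has 6 square faces.
Formula: SA = 6 * s^2
s^2 = 42.25
SA = 6 * 42.25
SA = 253.5
253.5 mm^2


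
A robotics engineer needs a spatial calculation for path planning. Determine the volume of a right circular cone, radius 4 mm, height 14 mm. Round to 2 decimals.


Shape: cone
Radius r = 4 mm, Height h = 14 mm
Formula: V = (1/3) * pi * r^2 * h
r^2 = 16
pi * r^2 * h = pi * 16 * 14 = 224 * pi
V = 224 * pi / 3
V = 234.57
234.57 mm^3


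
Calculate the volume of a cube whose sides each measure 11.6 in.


Shape: cube
Side s = 11.6 in
Formula: V = s^3
V = 11.6 * 11.6 * 11.6
V = 134.56 * 11.6
V = 1560.896
1560.896 in^3


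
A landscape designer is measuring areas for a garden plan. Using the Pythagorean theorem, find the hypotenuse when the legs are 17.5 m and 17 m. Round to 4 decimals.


Shape: right triangle
Legs a = 17.5 m, b = 17 m
Formula: c = sqrt(a^2 + b^2)
a^2 = 306.25, b^2 = 289
a^2 + b^2 = 595.25
c = sqrt(595.25)
c = 24.3977
24.3977 m


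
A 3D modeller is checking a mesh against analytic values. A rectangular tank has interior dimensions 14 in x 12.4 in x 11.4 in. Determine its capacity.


Shape: rectangular prism
l = 14 in, w = 12.4 in, h = 11.4 in
Formula: V = l * w * h
V = 14 * 12.4 * 11.4
V = 173.6 * 11.4
V = 1979.04
1979.04 in^3


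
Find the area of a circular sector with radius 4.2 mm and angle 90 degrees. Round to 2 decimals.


Shape: circular sector
Radius r = 4.2 mm, Angle = 90 degrees
Formula: A = (angle/360) * pi * r^2
r^2 = 17.64
Fraction of circle = 90/360
A = (90/360) * pi * 17.64
A = 4.41 * pi
A = 13.85
13.85 mm^2


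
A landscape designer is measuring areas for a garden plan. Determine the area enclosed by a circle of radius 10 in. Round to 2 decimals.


Shape: circle
Radius r = 10 in
Formula: A = pi * r^2
r^2 = 10^2 = 100
A = pi * 100
A = 314.16
314.16 in^2


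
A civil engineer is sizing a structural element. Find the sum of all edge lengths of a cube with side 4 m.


Shape: cube
Side s = 4 m
A cube has 12 edges, all equal.
Formula: total edge length = 12 * s
Total = 12 * 4
Total = 48
48 m


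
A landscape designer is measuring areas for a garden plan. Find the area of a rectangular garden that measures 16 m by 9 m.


Shape: rectangle
Length l = 16 m, Width w = 9 m
Formula: A = l * w
A = 16 * 9
A = 144
144 m^2


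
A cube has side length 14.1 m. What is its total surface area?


Shape: cube
Side s = 14.1 m
A cube has 6 square faces.
Formula: SA = 6 * s^2
s^2 = 198.81
SA = 6 * 198.81
SA = 1192.86
1192.86 m^2


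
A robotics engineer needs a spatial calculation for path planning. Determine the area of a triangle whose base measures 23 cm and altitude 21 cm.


Shape: triangle
Base b = 23 cm, Height h = 21 cm
Formula: A = (1/2) * b * h
A = 0.5 * 23 * 21
A = 0.5 * 483
A = 241.5
241.5 cm^2


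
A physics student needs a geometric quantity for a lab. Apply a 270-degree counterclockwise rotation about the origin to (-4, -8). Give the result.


Transformation: rotation about the origin
Original point: (-4, -8)
Rule for 270 deg counterclockwise: (x, y) -> (y, -x)
Apply: (-4, -8) -> (-8, 4)
(-8, 4)


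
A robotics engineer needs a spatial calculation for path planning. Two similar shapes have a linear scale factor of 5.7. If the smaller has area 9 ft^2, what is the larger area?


Linear scale factor k = 5.7
Original area = 9 ft^2
Rule: under a linear scaling by k, areas scale by k^2.
k^2 = 5.7^2 = 32.49
New area = 9 * 32.49
New area = 292.41
292.41 ft^2


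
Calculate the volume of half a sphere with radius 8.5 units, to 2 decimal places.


Shape: hemisphere (half of a sphere)
Radius r = 8.5 units
Formula: V = (1/2) * (4/3) * pi * r^3 = (2/3) * pi * r^3
r^3 = 614.125
(2/3) * 614.125 = 409.416667
V = 409.416667 * pi
V = 1286.22
1286.22 units^3


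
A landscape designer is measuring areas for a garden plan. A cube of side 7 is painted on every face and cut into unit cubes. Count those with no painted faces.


Large cube: 7 x 7 x 7, cut into unit cubes.
n = 7, so n - 2 = 5
Unpainted cubes form the interior (n - 2)^3 block.
(n - 2)^3 = 5^3 = 125
125 unit cubes


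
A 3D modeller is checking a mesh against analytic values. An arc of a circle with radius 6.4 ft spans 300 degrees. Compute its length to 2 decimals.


Shape: circular arc
Radius r = 6.4 ft, Angle = 300 degrees
Formula: L = (angle/360) * 2 * pi * r
2 * pi * r = 12.8 * pi
L = (300/360) * 12.8 * pi
L = 10.666667 * pi
L = 33.51
33.51 ft


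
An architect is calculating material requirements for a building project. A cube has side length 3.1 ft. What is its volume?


Shape: cube
Side s = 3.1 ft
Formula: V = s^3
V = 3.1 * 3.1 * 3.1
V = 9.61 * 3.1
V = 29.791
29.791 ft^3


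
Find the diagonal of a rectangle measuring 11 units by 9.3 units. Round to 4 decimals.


Shape: rectangle (diagonal via Pythagoras)
Sides: 11 units and 9.3 units
Formula: d = sqrt(l^2 + w^2)
l^2 = 121, w^2 = 86.49
l^2 + w^2 = 207.49
d = sqrt(207.49)
d = 14.4045
14.4045 units


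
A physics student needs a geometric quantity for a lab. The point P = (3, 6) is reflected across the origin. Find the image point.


Transformation: reflection
Original point: (3, 6)
Rule for reflection through the origin: (x, y) -> (-x, -y)
Apply: (3, 6) -> (-3, -6)
(-3, -6)


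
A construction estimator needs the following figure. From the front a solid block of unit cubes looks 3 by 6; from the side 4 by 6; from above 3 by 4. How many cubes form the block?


Orthographic views of a solid rectangular block:
Front view 3 x 6 -> length = 3, height = 6
Side view 4 x 6 -> width = 4, height = 6 (consistent)
Top view 3 x 4 -> confirms length = 3, width = 4
The block is 3 x 4 x 6.
Total unit cubes = 3 * 4 * 6 = 72
72 unit cubes


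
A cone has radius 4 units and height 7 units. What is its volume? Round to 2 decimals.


Shape: cone
Radius r = 4 units, Height h = 7 units
Formula: V = (1/3) * pi * r^2 * h
r^2 = 16
pi * r^2 * h = pi * 16 * 7 = 112 * pi
V = 112 * pi / 3
V = 117.29
117.29 units^3


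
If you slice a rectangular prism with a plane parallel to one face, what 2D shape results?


Solid: rectangular prism
Cutting plane: parallel to one face
Visualize the intersection of the plane with the solid's surface.
The boundary of the cut region is a rectangle.
rectangle


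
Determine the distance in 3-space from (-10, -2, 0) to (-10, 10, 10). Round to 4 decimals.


3D distance between two points
P1 = (-10, -2, 0), P2 = (-10, 10, 10)
Formula: d = sqrt((x2-x1)^2 + (y2-y1)^2 + (z2-z1)^2)
dx = -10 - -10 = 0
dy = 10 - -2 = 12
dz = 10 - 0 = 10
dx^2 + dy^2 + dz^2 = 0 + 144 + 100 = 244
d = sqrt(244)
d = 15.6205
15.6205 units


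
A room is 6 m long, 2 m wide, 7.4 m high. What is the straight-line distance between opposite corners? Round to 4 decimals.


Shape: rectangular box (space diagonal)
l = 6 m, w = 2 m, h = 7.4 m
Visualize: the diagonal of the base, then a right triangle with that diagonal and the height.
Formula: d = sqrt(l^2 + w^2 + h^2)
l^2 + w^2 + h^2 = 36 + 4 + 54.76 = 94.76
d = sqrt(94.76)
d = 9.7345
9.7345 m


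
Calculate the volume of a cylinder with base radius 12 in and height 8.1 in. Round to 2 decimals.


Shape: cylinder
Radius r = 12 in, Height h = 8.1 in
Formula: V = pi * r^2 * h
r^2 = 144
V = pi * 144 * 8.1
V = 1166.4 * pi
V = 3664.35
3664.35 in^3


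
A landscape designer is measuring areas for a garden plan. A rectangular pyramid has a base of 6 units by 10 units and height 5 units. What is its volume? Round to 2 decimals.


Shape: rectangular pyramid
Base: 6 units x 10 units, Height h = 5 units
Formula: V = (1/3) * base_area * h
base_area = 6 * 10 = 60
base_area * h = 60 * 5 = 300
V = 300 / 3
V = 100
100 units^3


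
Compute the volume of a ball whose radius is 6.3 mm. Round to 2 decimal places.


Shape: sphere
Radius r = 6.3 mm
Formula: V = (4/3) * pi * r^3
r^3 = 250.047
(4/3) * 250.047 = 333.396
V = 333.396 * pi
V = 1047.39
1047.39 mm^3


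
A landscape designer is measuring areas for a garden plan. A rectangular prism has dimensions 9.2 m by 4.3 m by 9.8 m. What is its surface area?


Shape: rectangular prism
l = 9.2 m, w = 4.3 m, h = 9.8 m
Formula: SA = 2(lw + lh + wh)
lw = 39.56, lh = 90.16, wh = 42.14
lw + lh + wh = 171.86
SA = 2 * 171.86
SA = 343.72
343.72 m^2


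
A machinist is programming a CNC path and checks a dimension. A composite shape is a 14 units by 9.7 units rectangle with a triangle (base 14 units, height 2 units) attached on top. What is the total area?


Composite shape: rectangle + triangle
Rectangle area = 14 * 9.7 = 135.8
Triangle area = 0.5 * 14 * 2 = 14
Total = 135.8 + 14
Total = 149.8
149.8 units^2


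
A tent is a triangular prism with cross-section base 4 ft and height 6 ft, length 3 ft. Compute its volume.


Shape: triangular prism
Triangle base = 4 ft, triangle height = 6 ft, prism length L = 3 ft
Formula: V = (1/2 * b * h_tri) * L
Cross-section area = 0.5 * 4 * 6 = 12
V = 12 * 3
V = 36
36 ft^3


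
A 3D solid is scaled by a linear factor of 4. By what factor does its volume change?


Linear scale factor k = 4
Rule: under a linear scaling by k, volumes scale by k^3.
k^3 = 4 * 4 * 4
k^3 = 16 * 4
k^3 = 64
Volume scales by a factor of 64.
64 (dimensionless)


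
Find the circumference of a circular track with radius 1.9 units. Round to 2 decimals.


Shape: circle
Radius r = 1.9 units
Formula: C = 2 * pi * r
C = 2 * pi * 1.9
C = 3.8 * pi
C = 11.94
11.94 units


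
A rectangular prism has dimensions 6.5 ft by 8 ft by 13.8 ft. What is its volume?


Shape: rectangular prism
l = 6.5 ft, w = 8 ft, h = 13.8 ft
Formula: V = l * w * h
V = 6.5 * 8 * 13.8
V = 52 * 13.8
V = 717.6
717.6 ft^3


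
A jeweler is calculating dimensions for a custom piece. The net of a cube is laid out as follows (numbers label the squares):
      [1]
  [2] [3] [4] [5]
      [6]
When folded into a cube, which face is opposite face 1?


Net: cross layout. Take square 3 as the base (bottom).
Fold the four squares in the horizontal row up around 3: 2 -> left, 4 -> right, 5 wraps to the top.
Fold 1 and 6 up from 3: 1 -> back, 6 -> front.
Opposite pairs are therefore: (1, 6), (2, 4), (3, 5).
Face 1 is opposite face 6.
face 6


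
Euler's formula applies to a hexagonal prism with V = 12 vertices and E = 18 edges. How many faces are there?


Polyhedron: hexagonal prism
Euler's formula for convex polyhedra: V - E + F = 2
Given: V = 12 vertices and E = 18 edges
Solve for F:
F = 2 + E - V = 2 + 18 - 12 = 8
8 faces


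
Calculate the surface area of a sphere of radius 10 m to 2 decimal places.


Shape: sphere
Radius r = 10 m
Formula: SA = 4 * pi * r^2
r^2 = 100
SA = 4 * pi * 100
SA = 400 * pi
SA = 1256.64
1256.64 m^2


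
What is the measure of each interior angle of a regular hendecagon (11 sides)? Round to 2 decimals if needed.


Shape: regular hendecagon (11 sides)
Formula: interior angle = (n - 2) * 180 / n
(n - 2) = 9
(n - 2) * 180 = 1620
angle = 1620 / 11
angle = 147.27
147.27 degrees


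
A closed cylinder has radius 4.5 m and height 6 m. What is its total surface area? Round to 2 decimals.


Shape: closed cylinder
Radius r = 4.5 m, Height h = 6 m
Formula: SA = 2*pi*r^2 + 2*pi*r*h = 2*pi*r*(r + h)
r + h = 10.5
2 * r * (r + h) = 2 * 4.5 * 10.5 = 94.5
SA = 94.5 * pi
SA = 296.88
296.88 m^2


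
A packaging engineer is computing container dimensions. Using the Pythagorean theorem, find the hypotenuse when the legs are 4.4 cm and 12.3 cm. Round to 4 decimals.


Shape: right triangle
Legs a = 4.4 cm, b = 12.3 cm
Formula: c = sqrt(a^2 + b^2)
a^2 = 19.36, b^2 = 151.29
a^2 + b^2 = 170.65
c = sqrt(170.65)
c = 13.0633
13.0633 cm


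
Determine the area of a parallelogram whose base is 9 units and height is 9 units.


Shape: parallelogram
Base b = 9 units, Height h = 9 units
Formula: A = b * h
A = 9 * 9
A = 81
81 units^2


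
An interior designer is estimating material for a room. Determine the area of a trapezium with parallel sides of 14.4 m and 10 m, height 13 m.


Shape: trapezoid
Parallel sides a = 14.4 m, b = 10 m; Height h = 13 m
Formula: A = (a + b) * h / 2
a + b = 14.4 + 10 = 24.4
A = 24.4 * 13 / 2
A = 317.2 / 2
A = 158.6
158.6 m^2


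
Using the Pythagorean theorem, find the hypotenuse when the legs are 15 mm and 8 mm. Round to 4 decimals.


Shape: right triangle
Legs a = 15 mm, b = 8 mm
Formula: c = sqrt(a^2 + b^2)
a^2 = 225, b^2 = 64
a^2 + b^2 = 289
c = sqrt(289)
c = 17.0
17 mm


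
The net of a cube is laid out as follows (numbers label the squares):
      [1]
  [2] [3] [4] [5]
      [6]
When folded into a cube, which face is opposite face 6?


Net: cross layout. Take square 3 as the base (bottom).
Fold the four squares in the horizontal row up around 3: 2 -> left, 4 -> right, 5 wraps to the top.
Fold 1 and 6 up from 3: 1 -> back, 6 -> front.
Opposite pairs are therefore: (1, 6), (2, 4), (3, 5).
Face 6 is opposite face 1.
face 1


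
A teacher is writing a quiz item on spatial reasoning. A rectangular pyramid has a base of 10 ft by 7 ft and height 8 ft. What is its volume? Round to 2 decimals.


Shape: rectangular pyramid
Base: 10 ft x 7 ft, Height h = 8 ft
Formula: V = (1/3) * base_area * h
base_area = 10 * 7 = 70
base_area * h = 70 * 8 = 560
V = 560 / 3
V = 186.67
186.67 ft^3


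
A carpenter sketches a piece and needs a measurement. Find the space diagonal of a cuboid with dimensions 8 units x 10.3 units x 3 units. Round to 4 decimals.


Shape: rectangular box (space diagonal)
l = 8 units, w = 10.3 units, h = 3 units
Visualize: the diagonal of the base, then a right triangle with that diagonal and the height.
Formula: d = sqrt(l^2 + w^2 + h^2)
l^2 + w^2 + h^2 = 64 + 106.09 + 9 = 179.09
d = sqrt(179.09)
d = 13.3825
13.3825 units


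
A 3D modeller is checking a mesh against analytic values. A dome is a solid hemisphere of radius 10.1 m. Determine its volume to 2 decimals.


Shape: hemisphere (half of a sphere)
Radius r = 10.1 m
Formula: V = (1/2) * (4/3) * pi * r^3 = (2/3) * pi * r^3
r^3 = 1030.301
(2/3) * 1030.301 = 686.867333
V = 686.867333 * pi
V = 2157.86
2157.86 m^3


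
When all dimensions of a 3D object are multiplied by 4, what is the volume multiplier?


Linear scale factor k = 4
Rule: under a linear scaling by k, volumes scale by k^3.
k^3 = 4 * 4 * 4
k^3 = 16 * 4
k^3 = 64
Volume scales by a factor of 64.
64 (dimensionless)


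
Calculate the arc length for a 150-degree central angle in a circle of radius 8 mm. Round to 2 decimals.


Shape: circular arc
Radius r = 8 mm, Angle = 150 degrees
Formula: L = (angle/360) * 2 * pi * r
2 * pi * r = 16 * pi
L = (150/360) * 16 * pi
L = 6.666667 * pi
L = 20.94
20.94 mm


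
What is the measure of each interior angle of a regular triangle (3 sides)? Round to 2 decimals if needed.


Shape: regular triangle (3 sides)
Formula: interior angle = (n - 2) * 180 / n
(n - 2) = 1
(n - 2) * 180 = 180
angle = 180 / 3
angle = 60
60 degrees


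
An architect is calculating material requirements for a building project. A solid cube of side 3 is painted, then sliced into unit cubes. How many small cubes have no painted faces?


Large cube: 3 x 3 x 3, cut into unit cubes.
n = 3, so n - 2 = 1
Unpainted cubes form the interior (n - 2)^3 block.
(n - 2)^3 = 1^3 = 1
1 unit cubes


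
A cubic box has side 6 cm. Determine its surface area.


Shape: cube
Side s = 6 cm
A cube has 6 square faces.
Formula: SA = 6 * s^2
s^2 = 36
SA = 6 * 36
SA = 216
216 cm^2


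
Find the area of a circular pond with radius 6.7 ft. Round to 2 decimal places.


Shape: circle
Radius r = 6.7 ft
Formula: A = pi * r^2
r^2 = 6.7^2 = 44.89
A = pi * 44.89
A = 141.03
141.03 ft^2


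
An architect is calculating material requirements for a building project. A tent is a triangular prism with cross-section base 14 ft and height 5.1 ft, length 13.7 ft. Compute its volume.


Shape: triangular prism
Triangle base = 14 ft, triangle height = 5.1 ft, prism length L = 13.7 ft
Formula: V = (1/2 * b * h_tri) * L
Cross-section area = 0.5 * 14 * 5.1 = 35.7
V = 35.7 * 13.7
V = 489.09
489.09 ft^3


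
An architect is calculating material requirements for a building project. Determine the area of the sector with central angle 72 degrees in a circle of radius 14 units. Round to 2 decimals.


Shape: circular sector
Radius r = 14 units, Angle = 72 degrees
Formula: A = (angle/360) * pi * r^2
r^2 = 196
Fraction of circle = 72/360
A = (72/360) * pi * 196
A = 39.2 * pi
A = 123.15
123.15 units^2


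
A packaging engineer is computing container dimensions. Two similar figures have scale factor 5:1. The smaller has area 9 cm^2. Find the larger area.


Linear scale factor k = 5
Original area = 9 cm^2
Rule: under a linear scaling by k, areas scale by k^2.
k^2 = 5^2 = 25
New area = 9 * 25
New area = 225
225 cm^2


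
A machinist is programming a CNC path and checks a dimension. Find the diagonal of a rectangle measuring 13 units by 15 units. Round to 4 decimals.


Shape: rectangle (diagonal via Pythagoras)
Sides: 13 units and 15 units
Formula: d = sqrt(l^2 + w^2)
l^2 = 169, w^2 = 225
l^2 + w^2 = 394
d = sqrt(394)
d = 19.8494
19.8494 units


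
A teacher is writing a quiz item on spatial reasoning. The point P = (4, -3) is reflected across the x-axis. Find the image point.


Transformation: reflection
Original point: (4, -3)
Rule for reflection over the x-axis: (x, y) -> (x, -y)
Apply: (4, -3) -> (4, 3)
(4, 3)


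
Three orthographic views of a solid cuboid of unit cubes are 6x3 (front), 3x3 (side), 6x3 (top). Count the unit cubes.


Orthographic views of a solid rectangular block:
Front view 6 x 3 -> length = 6, height = 3
Side view 3 x 3 -> width = 3, height = 3 (consistent)
Top view 6 x 3 -> confirms length = 6, width = 3
The block is 6 x 3 x 3.
Total unit cubes = 6 * 3 * 3 = 54
54 unit cubes


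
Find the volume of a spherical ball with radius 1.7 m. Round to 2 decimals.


Shape: sphere
Radius r = 1.7 m
Formula: V = (4/3) * pi * r^3
r^3 = 4.913
(4/3) * 4.913 = 6.550667
V = 6.550667 * pi
V = 20.58
20.58 m^3


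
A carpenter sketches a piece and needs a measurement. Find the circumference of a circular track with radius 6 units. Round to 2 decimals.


Shape: circle
Radius r = 6 units
Formula: C = 2 * pi * r
C = 2 * pi * 6
C = 12 * pi
C = 37.7
37.7 units


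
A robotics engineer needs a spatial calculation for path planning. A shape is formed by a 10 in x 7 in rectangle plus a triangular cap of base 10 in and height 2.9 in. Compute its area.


Composite shape: rectangle + triangle
Rectangle area = 10 * 7 = 70
Triangle area = 0.5 * 10 * 2.9 = 14.5
Total = 70 + 14.5
Total = 84.5
84.5 in^2


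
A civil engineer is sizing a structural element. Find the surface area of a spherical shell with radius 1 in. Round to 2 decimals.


Shape: sphere
Radius r = 1 in
Formula: SA = 4 * pi * r^2
r^2 = 1
SA = 4 * pi * 1
SA = 4 * pi
SA = 12.57
12.57 in^2


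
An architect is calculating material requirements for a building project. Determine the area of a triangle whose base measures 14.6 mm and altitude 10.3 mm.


Shape: triangle
Base b = 14.6 mm, Height h = 10.3 mm
Formula: A = (1/2) * b * h
A = 0.5 * 14.6 * 10.3
A = 0.5 * 150.38
A = 75.19
75.19 mm^2


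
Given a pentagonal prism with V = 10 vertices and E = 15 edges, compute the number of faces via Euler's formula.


Polyhedron: pentagonal prism
Euler's formula for convex polyhedra: V - E + F = 2
Given: V = 10 vertices and E = 15 edges
Solve for F:
F = 2 + E - V = 2 + 15 - 10 = 7
7 faces


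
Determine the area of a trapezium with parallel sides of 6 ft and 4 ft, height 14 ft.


Shape: trapezoid
Parallel sides a = 6 ft, b = 4 ft; Height h = 14 ft
Formula: A = (a + b) * h / 2
a + b = 6 + 4 = 10
A = 10 * 14 / 2
A = 140 / 2
A = 70
70 ft^2


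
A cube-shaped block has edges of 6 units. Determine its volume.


Shape: cube
Side s = 6 units
Formula: V = s^3
V = 6 * 6 * 6
V = 36 * 6
V = 216
216 units^3


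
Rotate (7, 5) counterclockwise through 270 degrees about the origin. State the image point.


Transformation: rotation about the origin
Original point: (7, 5)
Rule for 270 deg counterclockwise: (x, y) -> (y, -x)
Apply: (7, 5) -> (5, -7)
(5, -7)


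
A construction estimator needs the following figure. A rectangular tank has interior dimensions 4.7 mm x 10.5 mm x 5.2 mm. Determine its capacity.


Shape: rectangular prism
l = 4.7 mm, w = 10.5 mm, h = 5.2 mm
Formula: V = l * w * h
V = 4.7 * 10.5 * 5.2
V = 49.35 * 5.2
V = 256.62
256.62 mm^3


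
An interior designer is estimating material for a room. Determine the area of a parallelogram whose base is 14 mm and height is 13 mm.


Shape: parallelogram
Base b = 14 mm, Height h = 13 mm
Formula: A = b * h
A = 14 * 13
A = 182
182 mm^2


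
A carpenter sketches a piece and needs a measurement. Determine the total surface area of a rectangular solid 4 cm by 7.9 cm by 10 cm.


Shape: rectangular prism
l = 4 cm, w = 7.9 cm, h = 10 cm
Formula: SA = 2(lw + lh + wh)
lw = 31.6, lh = 40, wh = 79
lw + lh + wh = 150.6
SA = 2 * 150.6
SA = 301.2
301.2 cm^2


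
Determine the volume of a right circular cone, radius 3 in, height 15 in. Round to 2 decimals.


Shape: cone
Radius r = 3 in, Height h = 15 in
Formula: V = (1/3) * pi * r^2 * h
r^2 = 9
pi * r^2 * h = pi * 9 * 15 = 135 * pi
V = 135 * pi / 3
V = 141.37
141.37 in^3


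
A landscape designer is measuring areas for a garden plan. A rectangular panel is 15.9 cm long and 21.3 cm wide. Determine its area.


Shape: rectangle
Length l = 15.9 cm, Width w = 21.3 cm
Formula: A = l * w
A = 15.9 * 21.3
A = 338.67
338.67 cm^2


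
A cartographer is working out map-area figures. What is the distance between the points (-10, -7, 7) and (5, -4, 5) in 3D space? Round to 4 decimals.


3D distance between two points
P1 = (-10, -7, 7), P2 = (5, -4, 5)
Formula: d = sqrt((x2-x1)^2 + (y2-y1)^2 + (z2-z1)^2)
dx = 5 - -10 = 15
dy = -4 - -7 = 3
dz = 5 - 7 = -2
dx^2 + dy^2 + dz^2 = 225 + 9 + 4 = 238
d = sqrt(238)
d = 15.4272
15.4272 units


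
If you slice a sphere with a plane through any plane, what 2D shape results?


Solid: sphere
Cutting plane: through any plane
Visualize the intersection of the plane with the solid's surface.
The boundary of the cut region is a circle.
circle


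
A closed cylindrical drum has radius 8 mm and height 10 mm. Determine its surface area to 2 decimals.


Shape: closed cylinder
Radius r = 8 mm, Height h = 10 mm
Formula: SA = 2*pi*r^2 + 2*pi*r*h = 2*pi*r*(r + h)
r + h = 18
2 * r * (r + h) = 2 * 8 * 18 = 288
SA = 288 * pi
SA = 904.78
904.78 mm^2


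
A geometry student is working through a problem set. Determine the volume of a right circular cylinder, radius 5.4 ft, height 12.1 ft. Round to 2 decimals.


Shape: cylinder
Radius r = 5.4 ft, Height h = 12.1 ft
Formula: V = pi * r^2 * h
r^2 = 29.16
V = pi * 29.16 * 12.1
V = 352.836 * pi
V = 1108.47
1108.47 ft^3


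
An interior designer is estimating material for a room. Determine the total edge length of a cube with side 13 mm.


Shape: cube
Side s = 13 mm
A cube has 12 edges, all equal.
Formula: total edge length = 12 * s
Total = 12 * 13
Total = 156
156 mm


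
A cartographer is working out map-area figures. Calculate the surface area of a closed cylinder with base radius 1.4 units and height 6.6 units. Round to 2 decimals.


Shape: closed cylinder
Radius r = 1.4 units, Height h = 6.6 units
Formula: SA = 2*pi*r^2 + 2*pi*r*h = 2*pi*r*(r + h)
r + h = 8
2 * r * (r + h) = 2 * 1.4 * 8 = 22.4
SA = 22.4 * pi
SA = 70.37
70.37 units^2


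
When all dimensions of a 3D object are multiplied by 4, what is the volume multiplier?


Linear scale factor k = 4
Rule: under a linear scaling by k, volumes scale by k^3.
k^3 = 4 * 4 * 4
k^3 = 16 * 4
k^3 = 64
Volume scales by a factor of 64.
64 (dimensionless)


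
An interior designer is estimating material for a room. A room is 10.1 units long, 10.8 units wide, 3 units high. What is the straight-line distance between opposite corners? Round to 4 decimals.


Shape: rectangular box (space diagonal)
l = 10.1 units, w = 10.8 units, h = 3 units
Visualize: the diagonal of the base, then a right triangle with that diagonal and the height.
Formula: d = sqrt(l^2 + w^2 + h^2)
l^2 + w^2 + h^2 = 102.01 + 116.64 + 9 = 227.65
d = sqrt(227.65)
d = 15.0881
15.0881 units


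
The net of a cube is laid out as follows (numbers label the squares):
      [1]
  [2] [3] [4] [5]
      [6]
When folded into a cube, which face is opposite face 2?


Net: cross layout. Take square 3 as the base (bottom).
Fold the four squares in the horizontal row up around 3: 2 -> left, 4 -> right, 5 wraps to the top.
Fold 1 and 6 up from 3: 1 -> back, 6 -> front.
Opposite pairs are therefore: (1, 6), (2, 4), (3, 5).
Face 2 is opposite face 4.
face 4


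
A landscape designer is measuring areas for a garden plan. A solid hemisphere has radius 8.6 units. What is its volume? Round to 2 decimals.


Shape: hemisphere (half of a sphere)
Radius r = 8.6 units
Formula: V = (1/2) * (4/3) * pi * r^3 = (2/3) * pi * r^3
r^3 = 636.056
(2/3) * 636.056 = 424.037333
V = 424.037333 * pi
V = 1332.15
1332.15 units^3


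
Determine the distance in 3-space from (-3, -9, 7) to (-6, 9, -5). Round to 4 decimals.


3D distance between two points
P1 = (-3, -9, 7), P2 = (-6, 9, -5)
Formula: d = sqrt((x2-x1)^2 + (y2-y1)^2 + (z2-z1)^2)
dx = -6 - -3 = -3
dy = 9 - -9 = 18
dz = -5 - 7 = -12
dx^2 + dy^2 + dz^2 = 9 + 324 + 144 = 477
d = sqrt(477)
d = 21.8403
21.8403 units


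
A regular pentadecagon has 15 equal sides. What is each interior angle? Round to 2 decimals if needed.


Shape: regular pentadecagon (15 sides)
Formula: interior angle = (n - 2) * 180 / n
(n - 2) = 13
(n - 2) * 180 = 2340
angle = 2340 / 15
angle = 156
156 degrees


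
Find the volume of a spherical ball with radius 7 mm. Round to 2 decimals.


Shape: sphere
Radius r = 7 mm
Formula: V = (4/3) * pi * r^3
r^3 = 343
(4/3) * 343 = 457.333333
V = 457.333333 * pi
V = 1436.76
1436.76 mm^3


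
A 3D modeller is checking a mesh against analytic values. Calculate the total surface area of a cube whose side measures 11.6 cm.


Shape: cube
Side s = 11.6 cm
A cube has 6 square faces.
Formula: SA = 6 * s^2
s^2 = 134.56
SA = 6 * 134.56
SA = 807.36
807.36 cm^2


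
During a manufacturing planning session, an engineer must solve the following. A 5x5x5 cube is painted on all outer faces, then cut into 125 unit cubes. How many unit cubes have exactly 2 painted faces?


Large cube: 5 x 5 x 5, cut into unit cubes.
n = 5, so n - 2 = 3
Cubes with 2 painted faces lie along the edges, excluding corners.
A cube has 12 edges; each contributes (n - 2) = 3 such cubes.
Count = 12 * 3 = 36
36 unit cubes


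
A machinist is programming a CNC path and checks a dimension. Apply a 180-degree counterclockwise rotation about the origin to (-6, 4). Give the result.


Transformation: rotation about the origin
Original point: (-6, 4)
Rule for 180 deg: (x, y) -> (-x, -y)
Apply: (-6, 4) -> (6, -4)
(6, -4)


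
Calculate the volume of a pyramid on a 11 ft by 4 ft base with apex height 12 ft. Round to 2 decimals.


Shape: rectangular pyramid
Base: 11 ft x 4 ft, Height h = 12 ft
Formula: V = (1/3) * base_area * h
base_area = 11 * 4 = 44
base_area * h = 44 * 12 = 528
V = 528 / 3
V = 176
176 ft^3


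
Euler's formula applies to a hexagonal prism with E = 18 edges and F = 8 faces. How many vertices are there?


Polyhedron: hexagonal prism
Euler's formula for convex polyhedra: V - E + F = 2
Given: E = 18 edges and F = 8 faces
Solve for V:
V = 2 + E - F = 2 + 18 - 8 = 12
12 vertices


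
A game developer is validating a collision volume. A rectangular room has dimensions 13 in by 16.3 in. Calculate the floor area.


Shape: rectangle
Length l = 13 in, Width w = 16.3 in
Formula: A = l * w
A = 13 * 16.3
A = 211.9
211.9 in^2


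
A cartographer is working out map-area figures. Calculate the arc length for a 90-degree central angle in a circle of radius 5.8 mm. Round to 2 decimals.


Shape: circular arc
Radius r = 5.8 mm, Angle = 90 degrees
Formula: L = (angle/360) * 2 * pi * r
2 * pi * r = 11.6 * pi
L = (90/360) * 11.6 * pi
L = 2.9 * pi
L = 9.11
9.11 mm


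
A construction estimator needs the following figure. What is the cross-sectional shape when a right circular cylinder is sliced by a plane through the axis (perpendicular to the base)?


Solid: right circular cylinder
Cutting plane: through the axis (perpendicular to the base)
Visualize the intersection of the plane with the solid's surface.
The boundary of the cut region is a rectangle.
rectangle


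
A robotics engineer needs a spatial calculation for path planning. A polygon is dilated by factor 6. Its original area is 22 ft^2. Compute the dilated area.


Linear scale factor k = 6
Original area = 22 ft^2
Rule: under a linear scaling by k, areas scale by k^2.
k^2 = 6^2 = 36
New area = 22 * 36
New area = 792
792 ft^2


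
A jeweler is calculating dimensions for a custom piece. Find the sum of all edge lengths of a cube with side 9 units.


Shape: cube
Side s = 9 units
A cube has 12 edges, all equal.
Formula: total edge length = 12 * s
Total = 12 * 9
Total = 108
108 units


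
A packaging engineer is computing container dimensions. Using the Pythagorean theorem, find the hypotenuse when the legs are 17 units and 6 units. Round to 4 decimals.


Shape: right triangle
Legs a = 17 units, b = 6 units
Formula: c = sqrt(a^2 + b^2)
a^2 = 289, b^2 = 36
a^2 + b^2 = 325
c = sqrt(325)
c = 18.0278
18.0278 units


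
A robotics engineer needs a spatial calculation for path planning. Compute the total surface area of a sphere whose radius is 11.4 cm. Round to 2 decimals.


Shape: sphere
Radius r = 11.4 cm
Formula: SA = 4 * pi * r^2
r^2 = 129.96
SA = 4 * pi * 129.96
SA = 519.84 * pi
SA = 1633.13
1633.13 cm^2


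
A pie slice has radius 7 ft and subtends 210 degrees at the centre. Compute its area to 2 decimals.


Shape: circular sector
Radius r = 7 ft, Angle = 210 degrees
Formula: A = (angle/360) * pi * r^2
r^2 = 49
Fraction of circle = 210/360
A = (210/360) * pi * 49
A = 28.583333 * pi
A = 89.8
89.8 ft^2


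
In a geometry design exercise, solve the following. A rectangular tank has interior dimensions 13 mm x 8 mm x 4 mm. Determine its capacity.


Shape: rectangular prism
l = 13 mm, w = 8 mm, h = 4 mm
Formula: V = l * w * h
V = 13 * 8 * 4
V = 104 * 4
V = 416
416 mm^3


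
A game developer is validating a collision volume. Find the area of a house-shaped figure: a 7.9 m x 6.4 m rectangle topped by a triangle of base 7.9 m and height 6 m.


Composite shape: rectangle + triangle
Rectangle area = 7.9 * 6.4 = 50.56
Triangle area = 0.5 * 7.9 * 6 = 23.7
Total = 50.56 + 23.7
Total = 74.26
74.26 m^2


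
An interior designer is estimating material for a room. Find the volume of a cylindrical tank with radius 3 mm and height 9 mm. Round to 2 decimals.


Shape: cylinder
Radius r = 3 mm, Height h = 9 mm
Formula: V = pi * r^2 * h
r^2 = 9
V = pi * 9 * 9
V = 81 * pi
V = 254.47
254.47 mm^3


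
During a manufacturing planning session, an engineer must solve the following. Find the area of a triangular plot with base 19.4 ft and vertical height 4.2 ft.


Shape: triangle
Base b = 19.4 ft, Height h = 4.2 ft
Formula: A = (1/2) * b * h
A = 0.5 * 19.4 * 4.2
A = 0.5 * 81.48
A = 40.74
40.74 ft^2


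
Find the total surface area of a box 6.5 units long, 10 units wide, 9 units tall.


Shape: rectangular prism
l = 6.5 units, w = 10 units, h = 9 units
Formula: SA = 2(lw + lh + wh)
lw = 65, lh = 58.5, wh = 90
lw + lh + wh = 213.5
SA = 2 * 213.5
SA = 427
427 units^2


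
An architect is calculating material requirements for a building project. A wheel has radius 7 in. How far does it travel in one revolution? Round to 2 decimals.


Shape: circle
Radius r = 7 in
Formula: C = 2 * pi * r
C = 2 * pi * 7
C = 14 * pi
C = 43.98
43.98 in


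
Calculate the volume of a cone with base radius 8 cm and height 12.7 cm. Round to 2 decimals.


Shape: cone
Radius r = 8 cm, Height h = 12.7 cm
Formula: V = (1/3) * pi * r^2 * h
r^2 = 64
pi * r^2 * h = pi * 64 * 12.7 = 812.8 * pi
V = 812.8 * pi / 3
V = 851.16
851.16 cm^3
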